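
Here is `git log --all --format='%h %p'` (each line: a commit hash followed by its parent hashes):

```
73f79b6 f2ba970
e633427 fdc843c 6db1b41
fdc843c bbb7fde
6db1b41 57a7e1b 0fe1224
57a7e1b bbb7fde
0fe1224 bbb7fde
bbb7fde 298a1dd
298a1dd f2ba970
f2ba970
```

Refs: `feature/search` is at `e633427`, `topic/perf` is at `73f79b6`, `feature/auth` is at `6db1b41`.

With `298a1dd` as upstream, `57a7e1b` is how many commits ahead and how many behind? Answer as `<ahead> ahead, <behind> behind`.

2 ahead, 0 behind

Reachable from 57a7e1b: {298a1dd, 57a7e1b, bbb7fde, f2ba970}.
Reachable from 298a1dd: {298a1dd, f2ba970}.
Only in 57a7e1b's history (ahead): {57a7e1b, bbb7fde} — 2.
Only in 298a1dd's history (behind): {} — 0.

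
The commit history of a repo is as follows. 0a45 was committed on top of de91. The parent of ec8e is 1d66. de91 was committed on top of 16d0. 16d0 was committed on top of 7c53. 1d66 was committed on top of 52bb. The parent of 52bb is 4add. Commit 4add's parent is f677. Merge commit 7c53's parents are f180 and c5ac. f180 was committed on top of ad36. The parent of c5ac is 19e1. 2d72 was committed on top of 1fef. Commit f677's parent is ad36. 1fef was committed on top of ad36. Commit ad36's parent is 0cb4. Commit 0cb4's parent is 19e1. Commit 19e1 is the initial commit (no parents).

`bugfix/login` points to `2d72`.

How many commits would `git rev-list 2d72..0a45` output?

Reachable from 0a45: {0a45, 0cb4, 16d0, 19e1, 7c53, ad36, c5ac, de91, f180}.
Reachable from 2d72: {0cb4, 19e1, 1fef, 2d72, ad36}.
In 0a45's history but not 2d72's: {0a45, 16d0, 7c53, c5ac, de91, f180} — 6 commits.

6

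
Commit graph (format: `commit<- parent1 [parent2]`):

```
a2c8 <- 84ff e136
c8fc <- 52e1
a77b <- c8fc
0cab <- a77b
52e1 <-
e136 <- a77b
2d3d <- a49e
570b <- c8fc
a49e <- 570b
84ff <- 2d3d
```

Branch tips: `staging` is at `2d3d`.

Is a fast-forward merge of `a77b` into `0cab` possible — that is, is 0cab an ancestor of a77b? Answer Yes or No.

No

A fast-forward from 0cab to a77b is possible iff 0cab is an ancestor of a77b.
Ancestors of a77b: {52e1, a77b, c8fc}.
0cab is not among them, so fast-forward is not possible.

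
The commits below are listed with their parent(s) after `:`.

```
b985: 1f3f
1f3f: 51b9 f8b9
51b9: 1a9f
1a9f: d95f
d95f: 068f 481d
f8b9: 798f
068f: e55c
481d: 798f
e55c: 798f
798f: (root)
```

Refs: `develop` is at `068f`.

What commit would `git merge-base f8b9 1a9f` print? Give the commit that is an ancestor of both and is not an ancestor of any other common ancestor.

Ancestors of f8b9: {798f, f8b9}.
Ancestors of 1a9f: {068f, 1a9f, 481d, 798f, d95f, e55c}.
Common ancestors: {798f}.
The only common ancestor is 798f, so it is the merge base.

798f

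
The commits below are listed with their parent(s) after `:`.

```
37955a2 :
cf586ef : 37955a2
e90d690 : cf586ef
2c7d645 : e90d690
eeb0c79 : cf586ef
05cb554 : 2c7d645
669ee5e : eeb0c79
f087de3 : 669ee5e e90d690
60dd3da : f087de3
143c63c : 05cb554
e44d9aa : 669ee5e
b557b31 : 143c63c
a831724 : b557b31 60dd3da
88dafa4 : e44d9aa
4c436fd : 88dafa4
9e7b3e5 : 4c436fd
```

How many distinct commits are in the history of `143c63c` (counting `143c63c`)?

6

Walking parent pointers from 143c63c: reachable set = {05cb554, 143c63c, 2c7d645, 37955a2, cf586ef, e90d690}.
That is 6 commits.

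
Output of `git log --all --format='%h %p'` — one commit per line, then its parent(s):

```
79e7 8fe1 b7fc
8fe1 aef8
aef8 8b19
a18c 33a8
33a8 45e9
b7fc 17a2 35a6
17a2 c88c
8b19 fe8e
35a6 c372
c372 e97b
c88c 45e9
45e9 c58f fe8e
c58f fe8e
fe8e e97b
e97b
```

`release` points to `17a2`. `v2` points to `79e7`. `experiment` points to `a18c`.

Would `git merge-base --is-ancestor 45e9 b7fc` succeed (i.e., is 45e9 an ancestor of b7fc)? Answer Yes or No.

Yes

Ancestors of b7fc (commits reachable by following parents): {17a2, 35a6, 45e9, b7fc, c372, c58f, c88c, e97b, fe8e}.
45e9 is in that set, so it is an ancestor of b7fc.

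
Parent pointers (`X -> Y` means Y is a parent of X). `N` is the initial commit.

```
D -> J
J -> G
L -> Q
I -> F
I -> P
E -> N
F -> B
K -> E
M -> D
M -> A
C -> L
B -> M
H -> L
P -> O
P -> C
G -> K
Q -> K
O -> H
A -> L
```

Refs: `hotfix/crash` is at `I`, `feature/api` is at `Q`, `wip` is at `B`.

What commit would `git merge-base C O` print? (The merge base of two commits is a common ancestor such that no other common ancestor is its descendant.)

Ancestors of C: {C, E, K, L, N, Q}.
Ancestors of O: {E, H, K, L, N, O, Q}.
Common ancestors: {E, K, L, N, Q}.
Among these, L is not an ancestor of any other common ancestor — it is the merge base.

L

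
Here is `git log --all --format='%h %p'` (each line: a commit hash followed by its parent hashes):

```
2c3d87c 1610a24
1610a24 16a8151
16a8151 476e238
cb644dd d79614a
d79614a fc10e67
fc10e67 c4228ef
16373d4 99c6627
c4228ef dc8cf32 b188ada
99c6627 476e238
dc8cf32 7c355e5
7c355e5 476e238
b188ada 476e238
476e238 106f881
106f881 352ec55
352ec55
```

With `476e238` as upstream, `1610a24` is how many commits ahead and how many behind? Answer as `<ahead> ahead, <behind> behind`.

Reachable from 1610a24: {106f881, 1610a24, 16a8151, 352ec55, 476e238}.
Reachable from 476e238: {106f881, 352ec55, 476e238}.
Only in 1610a24's history (ahead): {1610a24, 16a8151} — 2.
Only in 476e238's history (behind): {} — 0.

2 ahead, 0 behind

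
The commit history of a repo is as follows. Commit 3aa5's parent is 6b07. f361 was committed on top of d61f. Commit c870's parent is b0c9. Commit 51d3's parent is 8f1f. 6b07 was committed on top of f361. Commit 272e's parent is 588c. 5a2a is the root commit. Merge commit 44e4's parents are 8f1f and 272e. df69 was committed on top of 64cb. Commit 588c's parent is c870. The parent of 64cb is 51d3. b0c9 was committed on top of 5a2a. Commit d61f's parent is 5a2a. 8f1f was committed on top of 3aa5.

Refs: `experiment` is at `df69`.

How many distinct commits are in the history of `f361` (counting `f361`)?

3

Walking parent pointers from f361: reachable set = {5a2a, d61f, f361}.
That is 3 commits.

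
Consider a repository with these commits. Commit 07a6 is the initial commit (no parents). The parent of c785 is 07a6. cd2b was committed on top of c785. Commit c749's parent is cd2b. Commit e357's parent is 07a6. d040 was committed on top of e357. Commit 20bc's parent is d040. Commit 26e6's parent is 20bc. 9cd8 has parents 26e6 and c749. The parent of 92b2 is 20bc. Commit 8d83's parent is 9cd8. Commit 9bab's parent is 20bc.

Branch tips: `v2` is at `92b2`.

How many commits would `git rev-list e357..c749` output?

Reachable from c749: {07a6, c749, c785, cd2b}.
Reachable from e357: {07a6, e357}.
In c749's history but not e357's: {c749, c785, cd2b} — 3 commits.

3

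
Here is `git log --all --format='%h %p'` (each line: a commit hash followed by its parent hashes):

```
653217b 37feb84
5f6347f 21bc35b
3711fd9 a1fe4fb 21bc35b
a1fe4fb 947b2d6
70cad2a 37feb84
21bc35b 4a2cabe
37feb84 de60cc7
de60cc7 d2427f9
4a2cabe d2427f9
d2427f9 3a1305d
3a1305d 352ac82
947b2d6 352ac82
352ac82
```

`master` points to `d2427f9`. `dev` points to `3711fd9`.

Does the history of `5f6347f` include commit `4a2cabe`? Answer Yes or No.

Ancestors of 5f6347f (commits reachable by following parents): {21bc35b, 352ac82, 3a1305d, 4a2cabe, 5f6347f, d2427f9}.
4a2cabe is in that set, so it is an ancestor of 5f6347f.

Yes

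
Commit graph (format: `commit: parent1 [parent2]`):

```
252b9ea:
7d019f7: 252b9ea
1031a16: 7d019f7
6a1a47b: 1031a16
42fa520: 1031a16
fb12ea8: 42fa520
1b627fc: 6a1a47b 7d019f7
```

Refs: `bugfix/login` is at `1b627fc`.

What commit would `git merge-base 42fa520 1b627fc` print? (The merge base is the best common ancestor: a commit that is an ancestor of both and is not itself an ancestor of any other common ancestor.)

Ancestors of 42fa520: {1031a16, 252b9ea, 42fa520, 7d019f7}.
Ancestors of 1b627fc: {1031a16, 1b627fc, 252b9ea, 6a1a47b, 7d019f7}.
Common ancestors: {1031a16, 252b9ea, 7d019f7}.
Among these, 1031a16 is not an ancestor of any other common ancestor — it is the merge base.

1031a16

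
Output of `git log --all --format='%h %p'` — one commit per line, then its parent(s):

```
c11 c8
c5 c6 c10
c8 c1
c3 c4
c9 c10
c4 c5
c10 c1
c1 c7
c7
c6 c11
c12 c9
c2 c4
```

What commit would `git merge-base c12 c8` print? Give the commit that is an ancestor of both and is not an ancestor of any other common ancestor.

Ancestors of c12: {c1, c10, c12, c7, c9}.
Ancestors of c8: {c1, c7, c8}.
Common ancestors: {c1, c7}.
Among these, c1 is not an ancestor of any other common ancestor — it is the merge base.

c1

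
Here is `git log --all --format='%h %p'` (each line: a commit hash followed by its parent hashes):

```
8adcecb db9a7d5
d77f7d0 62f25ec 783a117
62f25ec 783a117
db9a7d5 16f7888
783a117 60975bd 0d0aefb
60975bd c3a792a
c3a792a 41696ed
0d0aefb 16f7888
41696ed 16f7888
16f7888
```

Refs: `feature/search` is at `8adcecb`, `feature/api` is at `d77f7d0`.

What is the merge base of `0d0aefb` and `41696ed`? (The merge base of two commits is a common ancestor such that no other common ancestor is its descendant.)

Ancestors of 0d0aefb: {0d0aefb, 16f7888}.
Ancestors of 41696ed: {16f7888, 41696ed}.
Common ancestors: {16f7888}.
The only common ancestor is 16f7888, so it is the merge base.

16f7888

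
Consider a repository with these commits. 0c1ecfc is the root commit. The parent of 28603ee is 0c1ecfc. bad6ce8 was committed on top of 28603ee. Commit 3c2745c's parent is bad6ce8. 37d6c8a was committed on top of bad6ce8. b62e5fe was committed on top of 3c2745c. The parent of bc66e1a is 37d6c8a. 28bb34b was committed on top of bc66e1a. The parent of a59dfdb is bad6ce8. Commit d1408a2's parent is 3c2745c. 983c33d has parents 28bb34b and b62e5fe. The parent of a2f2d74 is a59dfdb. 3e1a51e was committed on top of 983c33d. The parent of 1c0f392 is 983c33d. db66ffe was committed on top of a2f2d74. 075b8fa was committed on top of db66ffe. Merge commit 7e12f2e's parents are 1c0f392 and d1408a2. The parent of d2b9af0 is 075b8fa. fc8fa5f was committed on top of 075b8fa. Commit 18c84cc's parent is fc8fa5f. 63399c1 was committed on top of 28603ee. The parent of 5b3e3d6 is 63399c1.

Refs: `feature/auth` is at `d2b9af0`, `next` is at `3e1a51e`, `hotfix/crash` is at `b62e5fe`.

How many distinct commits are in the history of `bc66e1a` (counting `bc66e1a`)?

5

Walking parent pointers from bc66e1a: reachable set = {0c1ecfc, 28603ee, 37d6c8a, bad6ce8, bc66e1a}.
That is 5 commits.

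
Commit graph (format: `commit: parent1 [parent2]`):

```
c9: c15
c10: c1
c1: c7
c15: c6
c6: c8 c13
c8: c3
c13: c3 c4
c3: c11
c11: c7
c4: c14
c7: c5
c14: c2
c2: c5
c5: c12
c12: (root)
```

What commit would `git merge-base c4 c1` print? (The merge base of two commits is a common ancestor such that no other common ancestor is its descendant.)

c5

Ancestors of c4: {c12, c14, c2, c4, c5}.
Ancestors of c1: {c1, c12, c5, c7}.
Common ancestors: {c12, c5}.
Among these, c5 is not an ancestor of any other common ancestor — it is the merge base.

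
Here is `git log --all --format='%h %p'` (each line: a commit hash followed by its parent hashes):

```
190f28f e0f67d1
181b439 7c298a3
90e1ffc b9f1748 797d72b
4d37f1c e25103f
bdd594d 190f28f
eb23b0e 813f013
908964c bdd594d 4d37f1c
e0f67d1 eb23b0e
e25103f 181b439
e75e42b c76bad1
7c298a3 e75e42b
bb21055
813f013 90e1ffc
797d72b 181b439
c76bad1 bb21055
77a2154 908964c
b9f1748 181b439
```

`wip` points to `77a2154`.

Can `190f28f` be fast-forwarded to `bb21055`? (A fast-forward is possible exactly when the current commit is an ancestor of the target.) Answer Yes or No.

No

A fast-forward from 190f28f to bb21055 is possible iff 190f28f is an ancestor of bb21055.
Ancestors of bb21055: {bb21055}.
190f28f is not among them, so fast-forward is not possible.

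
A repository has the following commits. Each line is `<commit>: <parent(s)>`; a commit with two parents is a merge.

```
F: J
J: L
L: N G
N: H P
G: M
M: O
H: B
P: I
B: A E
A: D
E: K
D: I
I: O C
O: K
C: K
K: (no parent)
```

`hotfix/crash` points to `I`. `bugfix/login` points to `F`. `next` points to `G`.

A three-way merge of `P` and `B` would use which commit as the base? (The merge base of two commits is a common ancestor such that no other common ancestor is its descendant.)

I

Ancestors of P: {C, I, K, O, P}.
Ancestors of B: {A, B, C, D, E, I, K, O}.
Common ancestors: {C, I, K, O}.
Among these, I is not an ancestor of any other common ancestor — it is the merge base.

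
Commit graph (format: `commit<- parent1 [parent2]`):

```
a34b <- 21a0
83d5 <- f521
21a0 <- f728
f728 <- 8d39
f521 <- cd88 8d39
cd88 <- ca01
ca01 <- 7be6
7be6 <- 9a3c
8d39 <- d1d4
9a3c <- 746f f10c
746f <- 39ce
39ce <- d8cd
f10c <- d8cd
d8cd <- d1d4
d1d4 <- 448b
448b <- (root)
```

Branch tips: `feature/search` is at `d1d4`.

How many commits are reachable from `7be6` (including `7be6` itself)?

8

Walking parent pointers from 7be6: reachable set = {39ce, 448b, 746f, 7be6, 9a3c, d1d4, d8cd, f10c}.
That is 8 commits.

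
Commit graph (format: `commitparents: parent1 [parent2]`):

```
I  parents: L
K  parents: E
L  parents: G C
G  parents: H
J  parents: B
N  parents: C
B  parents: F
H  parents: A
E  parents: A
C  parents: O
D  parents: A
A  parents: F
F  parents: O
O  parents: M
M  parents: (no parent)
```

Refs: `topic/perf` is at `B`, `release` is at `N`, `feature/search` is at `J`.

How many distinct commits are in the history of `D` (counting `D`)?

5

Walking parent pointers from D: reachable set = {A, D, F, M, O}.
That is 5 commits.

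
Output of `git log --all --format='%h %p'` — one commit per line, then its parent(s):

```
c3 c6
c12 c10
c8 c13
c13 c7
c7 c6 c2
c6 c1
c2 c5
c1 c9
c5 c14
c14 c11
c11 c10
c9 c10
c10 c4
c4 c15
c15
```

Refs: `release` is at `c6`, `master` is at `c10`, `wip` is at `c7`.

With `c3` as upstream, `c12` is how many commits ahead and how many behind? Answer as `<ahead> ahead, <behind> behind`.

1 ahead, 4 behind

Reachable from c12: {c10, c12, c15, c4}.
Reachable from c3: {c1, c10, c15, c3, c4, c6, c9}.
Only in c12's history (ahead): {c12} — 1.
Only in c3's history (behind): {c1, c3, c6, c9} — 4.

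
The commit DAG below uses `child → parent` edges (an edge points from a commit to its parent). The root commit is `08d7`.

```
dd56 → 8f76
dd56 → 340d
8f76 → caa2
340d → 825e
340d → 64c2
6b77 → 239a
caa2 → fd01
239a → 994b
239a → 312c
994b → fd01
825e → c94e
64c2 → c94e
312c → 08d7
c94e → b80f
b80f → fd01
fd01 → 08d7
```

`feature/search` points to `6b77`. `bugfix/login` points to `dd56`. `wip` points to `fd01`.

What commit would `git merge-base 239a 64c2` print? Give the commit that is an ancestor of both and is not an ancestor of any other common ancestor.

Ancestors of 239a: {08d7, 239a, 312c, 994b, fd01}.
Ancestors of 64c2: {08d7, 64c2, b80f, c94e, fd01}.
Common ancestors: {08d7, fd01}.
Among these, fd01 is not an ancestor of any other common ancestor — it is the merge base.

fd01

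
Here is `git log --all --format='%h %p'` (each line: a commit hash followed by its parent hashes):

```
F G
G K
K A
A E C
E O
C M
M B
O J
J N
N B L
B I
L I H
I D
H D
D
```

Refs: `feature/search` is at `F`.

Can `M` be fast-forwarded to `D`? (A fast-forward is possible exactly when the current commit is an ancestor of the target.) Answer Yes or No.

No

A fast-forward from M to D is possible iff M is an ancestor of D.
Ancestors of D: {D}.
M is not among them, so fast-forward is not possible.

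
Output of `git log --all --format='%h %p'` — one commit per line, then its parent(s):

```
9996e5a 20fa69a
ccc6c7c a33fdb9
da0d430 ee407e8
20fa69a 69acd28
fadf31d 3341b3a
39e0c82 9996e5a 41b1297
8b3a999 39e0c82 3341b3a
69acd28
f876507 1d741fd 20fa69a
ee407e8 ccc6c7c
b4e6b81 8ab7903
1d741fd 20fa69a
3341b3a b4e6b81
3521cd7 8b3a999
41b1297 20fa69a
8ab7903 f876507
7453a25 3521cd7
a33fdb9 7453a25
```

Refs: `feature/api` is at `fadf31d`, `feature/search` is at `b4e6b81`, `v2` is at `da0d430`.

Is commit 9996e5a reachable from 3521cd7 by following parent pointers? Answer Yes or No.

Ancestors of 3521cd7 (commits reachable by following parents): {1d741fd, 20fa69a, 3341b3a, 3521cd7, 39e0c82, 41b1297, 69acd28, 8ab7903, 8b3a999, 9996e5a, b4e6b81, f876507}.
9996e5a is in that set, so it is an ancestor of 3521cd7.

Yes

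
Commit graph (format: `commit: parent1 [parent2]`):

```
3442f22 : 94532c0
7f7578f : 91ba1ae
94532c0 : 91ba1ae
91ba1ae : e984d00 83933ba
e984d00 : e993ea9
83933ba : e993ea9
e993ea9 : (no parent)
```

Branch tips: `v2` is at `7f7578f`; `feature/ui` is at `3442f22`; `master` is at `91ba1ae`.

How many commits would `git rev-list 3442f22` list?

Walking parent pointers from 3442f22: reachable set = {3442f22, 83933ba, 91ba1ae, 94532c0, e984d00, e993ea9}.
That is 6 commits.

6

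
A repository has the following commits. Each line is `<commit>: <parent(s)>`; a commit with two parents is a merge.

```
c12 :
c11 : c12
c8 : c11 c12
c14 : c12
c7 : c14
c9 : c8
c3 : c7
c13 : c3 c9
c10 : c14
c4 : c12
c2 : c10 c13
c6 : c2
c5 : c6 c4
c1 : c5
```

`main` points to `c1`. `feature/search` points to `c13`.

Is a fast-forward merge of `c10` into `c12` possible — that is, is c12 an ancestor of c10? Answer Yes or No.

Yes

A fast-forward from c12 to c10 is possible iff c12 is an ancestor of c10.
Ancestors of c10: {c10, c12, c14}.
c12 is among them, so fast-forward is possible.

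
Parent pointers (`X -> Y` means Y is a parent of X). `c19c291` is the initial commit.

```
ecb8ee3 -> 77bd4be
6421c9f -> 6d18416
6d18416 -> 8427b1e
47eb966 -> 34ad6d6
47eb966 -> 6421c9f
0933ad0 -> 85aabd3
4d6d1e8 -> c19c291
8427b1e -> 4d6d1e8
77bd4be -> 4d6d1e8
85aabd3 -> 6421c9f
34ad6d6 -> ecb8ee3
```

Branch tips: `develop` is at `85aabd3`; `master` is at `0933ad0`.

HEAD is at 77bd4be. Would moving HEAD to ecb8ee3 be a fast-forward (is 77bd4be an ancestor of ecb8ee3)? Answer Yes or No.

A fast-forward from 77bd4be to ecb8ee3 is possible iff 77bd4be is an ancestor of ecb8ee3.
Ancestors of ecb8ee3: {4d6d1e8, 77bd4be, c19c291, ecb8ee3}.
77bd4be is among them, so fast-forward is possible.

Yes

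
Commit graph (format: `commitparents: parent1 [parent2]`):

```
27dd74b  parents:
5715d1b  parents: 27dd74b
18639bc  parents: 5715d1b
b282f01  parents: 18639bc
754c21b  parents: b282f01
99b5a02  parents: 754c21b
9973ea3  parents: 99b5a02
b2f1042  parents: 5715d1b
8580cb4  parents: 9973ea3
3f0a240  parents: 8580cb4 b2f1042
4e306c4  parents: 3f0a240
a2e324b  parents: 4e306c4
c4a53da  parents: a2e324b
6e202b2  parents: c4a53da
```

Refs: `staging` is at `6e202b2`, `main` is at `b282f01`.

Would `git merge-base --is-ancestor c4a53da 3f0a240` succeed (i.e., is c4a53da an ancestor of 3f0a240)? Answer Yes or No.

Ancestors of 3f0a240: {18639bc, 27dd74b, 3f0a240, 5715d1b, 754c21b, 8580cb4, 9973ea3, 99b5a02, b282f01, b2f1042}.
c4a53da is not in that set, so it is not an ancestor of 3f0a240.

No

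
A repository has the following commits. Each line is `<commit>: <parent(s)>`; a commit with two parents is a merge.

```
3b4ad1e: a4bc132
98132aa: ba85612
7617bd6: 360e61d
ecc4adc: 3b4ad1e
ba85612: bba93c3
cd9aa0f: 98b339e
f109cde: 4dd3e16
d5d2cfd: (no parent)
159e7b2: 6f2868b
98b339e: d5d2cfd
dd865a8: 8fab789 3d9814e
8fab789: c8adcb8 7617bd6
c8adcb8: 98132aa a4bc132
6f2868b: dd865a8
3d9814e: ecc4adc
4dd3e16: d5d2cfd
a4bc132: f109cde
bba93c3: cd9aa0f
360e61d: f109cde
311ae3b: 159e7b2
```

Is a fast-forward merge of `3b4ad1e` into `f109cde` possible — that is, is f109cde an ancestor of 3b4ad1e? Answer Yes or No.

A fast-forward from f109cde to 3b4ad1e is possible iff f109cde is an ancestor of 3b4ad1e.
Ancestors of 3b4ad1e: {3b4ad1e, 4dd3e16, a4bc132, d5d2cfd, f109cde}.
f109cde is among them, so fast-forward is possible.

Yes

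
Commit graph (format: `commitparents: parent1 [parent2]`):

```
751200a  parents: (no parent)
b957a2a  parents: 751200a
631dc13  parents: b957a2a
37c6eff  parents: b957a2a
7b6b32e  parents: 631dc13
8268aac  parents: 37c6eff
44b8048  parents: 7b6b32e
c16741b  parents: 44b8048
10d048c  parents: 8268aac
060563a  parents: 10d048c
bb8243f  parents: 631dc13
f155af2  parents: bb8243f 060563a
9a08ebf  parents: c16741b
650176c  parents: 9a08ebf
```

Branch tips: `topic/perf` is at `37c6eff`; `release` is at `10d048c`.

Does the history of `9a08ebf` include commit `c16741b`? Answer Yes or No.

Ancestors of 9a08ebf (commits reachable by following parents): {44b8048, 631dc13, 751200a, 7b6b32e, 9a08ebf, b957a2a, c16741b}.
c16741b is in that set, so it is an ancestor of 9a08ebf.

Yes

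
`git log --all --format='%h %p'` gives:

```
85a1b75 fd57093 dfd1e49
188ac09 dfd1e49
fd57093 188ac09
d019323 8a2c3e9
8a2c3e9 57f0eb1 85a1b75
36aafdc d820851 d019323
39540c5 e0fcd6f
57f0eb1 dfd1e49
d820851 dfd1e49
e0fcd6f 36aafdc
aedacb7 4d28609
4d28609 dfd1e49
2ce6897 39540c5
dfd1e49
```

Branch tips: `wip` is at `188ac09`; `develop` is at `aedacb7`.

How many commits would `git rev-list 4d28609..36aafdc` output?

Reachable from 36aafdc: {188ac09, 36aafdc, 57f0eb1, 85a1b75, 8a2c3e9, d019323, d820851, dfd1e49, fd57093}.
Reachable from 4d28609: {4d28609, dfd1e49}.
In 36aafdc's history but not 4d28609's: {188ac09, 36aafdc, 57f0eb1, 85a1b75, 8a2c3e9, d019323, d820851, fd57093} — 8 commits.

8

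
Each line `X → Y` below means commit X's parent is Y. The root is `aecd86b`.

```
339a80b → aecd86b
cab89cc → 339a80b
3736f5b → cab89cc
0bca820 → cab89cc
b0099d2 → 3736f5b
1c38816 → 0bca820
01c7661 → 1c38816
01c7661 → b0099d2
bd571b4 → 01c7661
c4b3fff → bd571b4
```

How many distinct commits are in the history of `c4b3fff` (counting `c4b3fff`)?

10

Walking parent pointers from c4b3fff: reachable set = {01c7661, 0bca820, 1c38816, 339a80b, 3736f5b, aecd86b, b0099d2, bd571b4, c4b3fff, cab89cc}.
That is 10 commits.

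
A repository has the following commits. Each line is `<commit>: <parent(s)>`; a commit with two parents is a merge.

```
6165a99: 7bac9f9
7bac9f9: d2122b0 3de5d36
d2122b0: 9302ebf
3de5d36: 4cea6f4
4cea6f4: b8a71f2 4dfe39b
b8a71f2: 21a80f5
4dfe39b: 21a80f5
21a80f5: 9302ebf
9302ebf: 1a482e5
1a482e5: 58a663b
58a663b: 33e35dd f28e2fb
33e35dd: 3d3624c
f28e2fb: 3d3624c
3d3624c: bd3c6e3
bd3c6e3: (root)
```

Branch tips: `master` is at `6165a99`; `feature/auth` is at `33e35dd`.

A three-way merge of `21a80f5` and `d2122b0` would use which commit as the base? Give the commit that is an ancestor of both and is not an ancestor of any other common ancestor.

9302ebf

Ancestors of 21a80f5: {1a482e5, 21a80f5, 33e35dd, 3d3624c, 58a663b, 9302ebf, bd3c6e3, f28e2fb}.
Ancestors of d2122b0: {1a482e5, 33e35dd, 3d3624c, 58a663b, 9302ebf, bd3c6e3, d2122b0, f28e2fb}.
Common ancestors: {1a482e5, 33e35dd, 3d3624c, 58a663b, 9302ebf, bd3c6e3, f28e2fb}.
Among these, 9302ebf is not an ancestor of any other common ancestor — it is the merge base.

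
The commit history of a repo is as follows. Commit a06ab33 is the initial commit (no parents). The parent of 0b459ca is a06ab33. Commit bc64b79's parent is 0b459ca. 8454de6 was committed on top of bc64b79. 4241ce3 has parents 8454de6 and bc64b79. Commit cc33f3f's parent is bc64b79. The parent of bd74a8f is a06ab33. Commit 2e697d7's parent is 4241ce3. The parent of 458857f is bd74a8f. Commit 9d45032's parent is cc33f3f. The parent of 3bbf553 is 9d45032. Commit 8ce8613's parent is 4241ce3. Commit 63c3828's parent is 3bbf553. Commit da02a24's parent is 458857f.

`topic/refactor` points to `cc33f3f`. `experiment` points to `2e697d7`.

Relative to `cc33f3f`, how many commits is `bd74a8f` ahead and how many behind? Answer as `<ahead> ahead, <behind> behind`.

Reachable from bd74a8f: {a06ab33, bd74a8f}.
Reachable from cc33f3f: {0b459ca, a06ab33, bc64b79, cc33f3f}.
Only in bd74a8f's history (ahead): {bd74a8f} — 1.
Only in cc33f3f's history (behind): {0b459ca, bc64b79, cc33f3f} — 3.

1 ahead, 3 behind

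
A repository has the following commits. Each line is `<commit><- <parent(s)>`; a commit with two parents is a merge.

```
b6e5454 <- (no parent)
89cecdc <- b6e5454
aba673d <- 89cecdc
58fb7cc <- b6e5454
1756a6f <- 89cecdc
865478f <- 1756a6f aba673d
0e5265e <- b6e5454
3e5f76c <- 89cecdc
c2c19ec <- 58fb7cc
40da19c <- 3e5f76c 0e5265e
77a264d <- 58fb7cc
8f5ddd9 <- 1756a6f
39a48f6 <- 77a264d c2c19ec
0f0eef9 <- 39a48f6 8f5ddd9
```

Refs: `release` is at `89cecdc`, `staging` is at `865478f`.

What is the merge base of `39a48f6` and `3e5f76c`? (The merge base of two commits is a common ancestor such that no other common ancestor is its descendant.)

Ancestors of 39a48f6: {39a48f6, 58fb7cc, 77a264d, b6e5454, c2c19ec}.
Ancestors of 3e5f76c: {3e5f76c, 89cecdc, b6e5454}.
Common ancestors: {b6e5454}.
The only common ancestor is b6e5454, so it is the merge base.

b6e5454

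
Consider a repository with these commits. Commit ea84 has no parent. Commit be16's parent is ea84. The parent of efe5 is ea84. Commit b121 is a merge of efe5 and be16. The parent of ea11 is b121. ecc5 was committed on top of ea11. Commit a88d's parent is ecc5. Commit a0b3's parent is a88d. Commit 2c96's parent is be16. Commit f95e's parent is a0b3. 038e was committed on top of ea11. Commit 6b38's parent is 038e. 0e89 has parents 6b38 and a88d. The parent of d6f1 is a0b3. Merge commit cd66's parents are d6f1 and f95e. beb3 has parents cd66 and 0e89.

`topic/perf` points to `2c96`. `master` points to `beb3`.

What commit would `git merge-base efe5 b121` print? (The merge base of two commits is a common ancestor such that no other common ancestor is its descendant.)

Ancestors of efe5: {ea84, efe5}.
Ancestors of b121: {b121, be16, ea84, efe5}.
Common ancestors: {ea84, efe5}.
Among these, efe5 is not an ancestor of any other common ancestor — it is the merge base.

efe5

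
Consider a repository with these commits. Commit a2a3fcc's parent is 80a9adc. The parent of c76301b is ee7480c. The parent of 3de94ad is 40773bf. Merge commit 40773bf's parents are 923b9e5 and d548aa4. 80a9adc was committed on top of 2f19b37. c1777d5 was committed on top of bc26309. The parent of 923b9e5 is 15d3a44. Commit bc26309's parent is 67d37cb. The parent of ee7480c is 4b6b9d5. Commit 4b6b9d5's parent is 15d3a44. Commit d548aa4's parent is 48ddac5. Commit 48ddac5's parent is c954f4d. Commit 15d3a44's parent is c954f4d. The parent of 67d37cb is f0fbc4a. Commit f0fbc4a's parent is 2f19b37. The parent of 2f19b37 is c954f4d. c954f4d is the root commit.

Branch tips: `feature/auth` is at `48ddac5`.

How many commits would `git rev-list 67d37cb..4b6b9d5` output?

Reachable from 4b6b9d5: {15d3a44, 4b6b9d5, c954f4d}.
Reachable from 67d37cb: {2f19b37, 67d37cb, c954f4d, f0fbc4a}.
In 4b6b9d5's history but not 67d37cb's: {15d3a44, 4b6b9d5} — 2 commits.

2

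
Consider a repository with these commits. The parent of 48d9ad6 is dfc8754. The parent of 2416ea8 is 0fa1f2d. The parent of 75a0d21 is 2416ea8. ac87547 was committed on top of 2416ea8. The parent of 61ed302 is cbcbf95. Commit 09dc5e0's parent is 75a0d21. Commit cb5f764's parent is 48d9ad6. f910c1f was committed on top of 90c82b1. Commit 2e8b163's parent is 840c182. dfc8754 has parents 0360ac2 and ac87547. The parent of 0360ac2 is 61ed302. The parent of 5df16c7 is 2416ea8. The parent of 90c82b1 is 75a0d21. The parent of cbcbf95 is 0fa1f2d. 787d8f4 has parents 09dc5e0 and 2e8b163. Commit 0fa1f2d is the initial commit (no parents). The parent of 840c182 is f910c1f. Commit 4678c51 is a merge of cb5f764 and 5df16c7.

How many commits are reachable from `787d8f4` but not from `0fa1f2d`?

Reachable from 787d8f4: {09dc5e0, 0fa1f2d, 2416ea8, 2e8b163, 75a0d21, 787d8f4, 840c182, 90c82b1, f910c1f}.
Reachable from 0fa1f2d: {0fa1f2d}.
In 787d8f4's history but not 0fa1f2d's: {09dc5e0, 2416ea8, 2e8b163, 75a0d21, 787d8f4, 840c182, 90c82b1, f910c1f} — 8 commits.

8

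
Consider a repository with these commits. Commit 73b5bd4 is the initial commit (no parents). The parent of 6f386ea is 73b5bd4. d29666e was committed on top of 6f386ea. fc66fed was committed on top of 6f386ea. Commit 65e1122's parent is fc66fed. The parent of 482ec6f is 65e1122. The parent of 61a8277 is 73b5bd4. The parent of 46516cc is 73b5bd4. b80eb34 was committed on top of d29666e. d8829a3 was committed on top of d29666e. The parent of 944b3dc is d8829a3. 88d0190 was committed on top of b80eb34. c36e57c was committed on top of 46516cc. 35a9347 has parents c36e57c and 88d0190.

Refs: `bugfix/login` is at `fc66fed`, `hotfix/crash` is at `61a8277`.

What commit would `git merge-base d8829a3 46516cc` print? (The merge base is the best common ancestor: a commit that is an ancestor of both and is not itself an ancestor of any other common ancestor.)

73b5bd4

Ancestors of d8829a3: {6f386ea, 73b5bd4, d29666e, d8829a3}.
Ancestors of 46516cc: {46516cc, 73b5bd4}.
Common ancestors: {73b5bd4}.
The only common ancestor is 73b5bd4, so it is the merge base.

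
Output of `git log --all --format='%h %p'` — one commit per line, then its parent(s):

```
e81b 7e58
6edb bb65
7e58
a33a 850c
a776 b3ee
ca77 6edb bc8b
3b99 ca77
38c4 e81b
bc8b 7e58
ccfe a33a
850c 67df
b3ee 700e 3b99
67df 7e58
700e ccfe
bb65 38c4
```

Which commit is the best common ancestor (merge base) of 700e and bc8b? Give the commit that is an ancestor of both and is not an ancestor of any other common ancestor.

Ancestors of 700e: {67df, 700e, 7e58, 850c, a33a, ccfe}.
Ancestors of bc8b: {7e58, bc8b}.
Common ancestors: {7e58}.
The only common ancestor is 7e58, so it is the merge base.

7e58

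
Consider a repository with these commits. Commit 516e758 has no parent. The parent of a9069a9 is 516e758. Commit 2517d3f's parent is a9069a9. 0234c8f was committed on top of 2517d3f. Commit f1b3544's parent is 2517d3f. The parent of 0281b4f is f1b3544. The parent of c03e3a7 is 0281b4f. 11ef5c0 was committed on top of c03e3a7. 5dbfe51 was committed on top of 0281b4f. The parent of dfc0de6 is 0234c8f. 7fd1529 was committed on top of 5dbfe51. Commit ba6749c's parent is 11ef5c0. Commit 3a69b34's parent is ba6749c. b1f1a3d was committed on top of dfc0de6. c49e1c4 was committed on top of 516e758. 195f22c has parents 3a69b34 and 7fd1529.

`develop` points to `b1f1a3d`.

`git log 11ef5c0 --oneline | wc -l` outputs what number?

Walking parent pointers from 11ef5c0: reachable set = {0281b4f, 11ef5c0, 2517d3f, 516e758, a9069a9, c03e3a7, f1b3544}.
That is 7 commits.

7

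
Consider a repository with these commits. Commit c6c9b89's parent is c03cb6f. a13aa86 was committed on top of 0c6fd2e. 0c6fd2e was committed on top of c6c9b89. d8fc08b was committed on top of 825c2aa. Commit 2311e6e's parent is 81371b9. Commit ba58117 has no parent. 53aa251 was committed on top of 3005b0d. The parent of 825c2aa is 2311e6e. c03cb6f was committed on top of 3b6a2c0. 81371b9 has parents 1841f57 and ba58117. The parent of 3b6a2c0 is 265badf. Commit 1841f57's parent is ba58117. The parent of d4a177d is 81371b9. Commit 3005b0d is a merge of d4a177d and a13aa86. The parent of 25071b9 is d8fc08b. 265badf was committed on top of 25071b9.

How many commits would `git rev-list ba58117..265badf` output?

7

Reachable from 265badf: {1841f57, 2311e6e, 25071b9, 265badf, 81371b9, 825c2aa, ba58117, d8fc08b}.
Reachable from ba58117: {ba58117}.
In 265badf's history but not ba58117's: {1841f57, 2311e6e, 25071b9, 265badf, 81371b9, 825c2aa, d8fc08b} — 7 commits.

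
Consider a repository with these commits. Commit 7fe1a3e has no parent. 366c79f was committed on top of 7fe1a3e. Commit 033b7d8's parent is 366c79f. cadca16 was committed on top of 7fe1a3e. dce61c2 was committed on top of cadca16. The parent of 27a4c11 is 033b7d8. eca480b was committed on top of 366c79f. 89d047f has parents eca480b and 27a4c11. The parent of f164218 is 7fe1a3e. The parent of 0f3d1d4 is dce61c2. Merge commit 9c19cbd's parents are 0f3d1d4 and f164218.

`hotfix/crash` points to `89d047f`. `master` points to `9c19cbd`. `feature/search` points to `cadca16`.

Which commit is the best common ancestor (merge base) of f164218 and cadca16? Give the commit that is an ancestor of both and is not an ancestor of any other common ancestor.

7fe1a3e

Ancestors of f164218: {7fe1a3e, f164218}.
Ancestors of cadca16: {7fe1a3e, cadca16}.
Common ancestors: {7fe1a3e}.
The only common ancestor is 7fe1a3e, so it is the merge base.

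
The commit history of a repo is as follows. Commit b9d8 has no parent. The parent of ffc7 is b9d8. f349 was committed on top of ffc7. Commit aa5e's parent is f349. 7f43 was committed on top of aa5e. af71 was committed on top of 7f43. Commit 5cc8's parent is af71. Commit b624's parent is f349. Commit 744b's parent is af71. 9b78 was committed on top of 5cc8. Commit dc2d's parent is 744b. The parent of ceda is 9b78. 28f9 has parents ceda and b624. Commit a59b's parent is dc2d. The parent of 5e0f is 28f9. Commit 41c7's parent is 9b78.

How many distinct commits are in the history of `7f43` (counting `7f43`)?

Walking parent pointers from 7f43: reachable set = {7f43, aa5e, b9d8, f349, ffc7}.
That is 5 commits.

5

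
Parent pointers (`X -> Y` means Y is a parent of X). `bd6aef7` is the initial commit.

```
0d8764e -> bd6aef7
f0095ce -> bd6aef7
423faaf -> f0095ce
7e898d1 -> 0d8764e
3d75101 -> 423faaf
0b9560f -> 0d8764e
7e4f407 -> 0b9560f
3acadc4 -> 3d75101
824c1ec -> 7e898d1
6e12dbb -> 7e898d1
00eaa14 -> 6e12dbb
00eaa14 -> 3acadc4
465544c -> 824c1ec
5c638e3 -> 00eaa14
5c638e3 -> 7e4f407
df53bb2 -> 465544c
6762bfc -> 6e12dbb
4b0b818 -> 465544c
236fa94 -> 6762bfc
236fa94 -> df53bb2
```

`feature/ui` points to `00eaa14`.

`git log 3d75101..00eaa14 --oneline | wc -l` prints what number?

5

Reachable from 00eaa14: {00eaa14, 0d8764e, 3acadc4, 3d75101, 423faaf, 6e12dbb, 7e898d1, bd6aef7, f0095ce}.
Reachable from 3d75101: {3d75101, 423faaf, bd6aef7, f0095ce}.
In 00eaa14's history but not 3d75101's: {00eaa14, 0d8764e, 3acadc4, 6e12dbb, 7e898d1} — 5 commits.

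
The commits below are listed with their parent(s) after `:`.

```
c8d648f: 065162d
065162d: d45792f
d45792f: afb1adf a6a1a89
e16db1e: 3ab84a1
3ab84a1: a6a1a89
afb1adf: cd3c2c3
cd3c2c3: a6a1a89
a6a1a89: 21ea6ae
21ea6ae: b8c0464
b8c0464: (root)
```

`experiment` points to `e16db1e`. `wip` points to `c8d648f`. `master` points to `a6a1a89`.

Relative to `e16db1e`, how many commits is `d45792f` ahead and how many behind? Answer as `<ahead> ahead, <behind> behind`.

Reachable from d45792f: {21ea6ae, a6a1a89, afb1adf, b8c0464, cd3c2c3, d45792f}.
Reachable from e16db1e: {21ea6ae, 3ab84a1, a6a1a89, b8c0464, e16db1e}.
Only in d45792f's history (ahead): {afb1adf, cd3c2c3, d45792f} — 3.
Only in e16db1e's history (behind): {3ab84a1, e16db1e} — 2.

3 ahead, 2 behind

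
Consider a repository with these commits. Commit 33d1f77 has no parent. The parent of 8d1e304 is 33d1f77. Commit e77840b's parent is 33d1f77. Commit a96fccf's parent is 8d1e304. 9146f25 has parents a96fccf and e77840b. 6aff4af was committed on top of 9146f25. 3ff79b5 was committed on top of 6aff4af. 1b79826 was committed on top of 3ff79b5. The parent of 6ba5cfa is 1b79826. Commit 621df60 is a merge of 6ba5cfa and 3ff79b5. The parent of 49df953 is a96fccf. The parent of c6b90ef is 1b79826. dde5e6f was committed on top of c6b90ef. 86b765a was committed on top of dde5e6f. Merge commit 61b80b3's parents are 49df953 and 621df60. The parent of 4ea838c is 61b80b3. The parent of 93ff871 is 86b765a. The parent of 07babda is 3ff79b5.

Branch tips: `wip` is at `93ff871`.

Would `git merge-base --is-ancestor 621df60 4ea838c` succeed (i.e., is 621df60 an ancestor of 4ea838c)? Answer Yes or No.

Yes

Ancestors of 4ea838c (commits reachable by following parents): {1b79826, 33d1f77, 3ff79b5, 49df953, 4ea838c, 61b80b3, 621df60, 6aff4af, 6ba5cfa, 8d1e304, 9146f25, a96fccf, e77840b}.
621df60 is in that set, so it is an ancestor of 4ea838c.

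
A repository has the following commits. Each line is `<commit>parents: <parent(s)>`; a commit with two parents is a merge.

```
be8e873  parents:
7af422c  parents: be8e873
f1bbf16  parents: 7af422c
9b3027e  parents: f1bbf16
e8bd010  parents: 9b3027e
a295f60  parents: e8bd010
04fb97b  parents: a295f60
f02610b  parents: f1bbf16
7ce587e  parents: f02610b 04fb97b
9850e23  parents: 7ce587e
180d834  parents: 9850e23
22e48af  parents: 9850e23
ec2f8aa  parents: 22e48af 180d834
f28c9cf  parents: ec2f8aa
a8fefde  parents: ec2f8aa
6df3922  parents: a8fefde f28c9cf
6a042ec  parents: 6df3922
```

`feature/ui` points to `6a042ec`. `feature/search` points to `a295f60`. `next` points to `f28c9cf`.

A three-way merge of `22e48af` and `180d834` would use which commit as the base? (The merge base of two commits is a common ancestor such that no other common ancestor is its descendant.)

9850e23

Ancestors of 22e48af: {04fb97b, 22e48af, 7af422c, 7ce587e, 9850e23, 9b3027e, a295f60, be8e873, e8bd010, f02610b, f1bbf16}.
Ancestors of 180d834: {04fb97b, 180d834, 7af422c, 7ce587e, 9850e23, 9b3027e, a295f60, be8e873, e8bd010, f02610b, f1bbf16}.
Common ancestors: {04fb97b, 7af422c, 7ce587e, 9850e23, 9b3027e, a295f60, be8e873, e8bd010, f02610b, f1bbf16}.
Among these, 9850e23 is not an ancestor of any other common ancestor — it is the merge base.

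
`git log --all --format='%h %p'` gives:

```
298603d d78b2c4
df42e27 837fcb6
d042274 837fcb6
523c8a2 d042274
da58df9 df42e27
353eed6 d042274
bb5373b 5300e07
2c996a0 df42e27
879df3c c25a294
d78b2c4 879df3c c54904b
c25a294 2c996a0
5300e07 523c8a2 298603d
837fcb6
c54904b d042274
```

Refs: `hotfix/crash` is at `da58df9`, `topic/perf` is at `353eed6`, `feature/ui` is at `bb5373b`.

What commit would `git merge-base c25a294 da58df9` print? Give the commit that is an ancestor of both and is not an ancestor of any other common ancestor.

df42e27

Ancestors of c25a294: {2c996a0, 837fcb6, c25a294, df42e27}.
Ancestors of da58df9: {837fcb6, da58df9, df42e27}.
Common ancestors: {837fcb6, df42e27}.
Among these, df42e27 is not an ancestor of any other common ancestor — it is the merge base.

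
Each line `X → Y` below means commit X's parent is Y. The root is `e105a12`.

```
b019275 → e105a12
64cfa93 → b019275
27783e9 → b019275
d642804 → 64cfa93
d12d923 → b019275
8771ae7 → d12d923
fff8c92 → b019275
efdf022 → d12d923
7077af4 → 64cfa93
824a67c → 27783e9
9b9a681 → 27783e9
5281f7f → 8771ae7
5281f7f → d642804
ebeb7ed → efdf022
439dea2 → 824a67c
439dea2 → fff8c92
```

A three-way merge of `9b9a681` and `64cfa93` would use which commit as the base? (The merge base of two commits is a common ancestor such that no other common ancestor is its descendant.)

Ancestors of 9b9a681: {27783e9, 9b9a681, b019275, e105a12}.
Ancestors of 64cfa93: {64cfa93, b019275, e105a12}.
Common ancestors: {b019275, e105a12}.
Among these, b019275 is not an ancestor of any other common ancestor — it is the merge base.

b019275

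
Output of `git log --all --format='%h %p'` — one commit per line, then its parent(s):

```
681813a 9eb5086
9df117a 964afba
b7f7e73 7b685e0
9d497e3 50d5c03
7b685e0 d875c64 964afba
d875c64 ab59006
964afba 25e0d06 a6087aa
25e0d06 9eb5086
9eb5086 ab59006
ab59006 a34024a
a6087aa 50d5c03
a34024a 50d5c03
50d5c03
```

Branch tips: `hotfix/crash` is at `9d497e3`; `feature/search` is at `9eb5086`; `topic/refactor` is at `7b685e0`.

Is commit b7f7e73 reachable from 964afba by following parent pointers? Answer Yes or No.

No

Ancestors of 964afba: {25e0d06, 50d5c03, 964afba, 9eb5086, a34024a, a6087aa, ab59006}.
b7f7e73 is not in that set, so it is not an ancestor of 964afba.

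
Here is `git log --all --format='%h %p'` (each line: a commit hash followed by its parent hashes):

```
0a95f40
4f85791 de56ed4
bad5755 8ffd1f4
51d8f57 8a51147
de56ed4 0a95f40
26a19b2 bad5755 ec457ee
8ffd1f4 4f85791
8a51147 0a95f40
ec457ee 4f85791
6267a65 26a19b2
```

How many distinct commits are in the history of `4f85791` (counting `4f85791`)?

Walking parent pointers from 4f85791: reachable set = {0a95f40, 4f85791, de56ed4}.
That is 3 commits.

3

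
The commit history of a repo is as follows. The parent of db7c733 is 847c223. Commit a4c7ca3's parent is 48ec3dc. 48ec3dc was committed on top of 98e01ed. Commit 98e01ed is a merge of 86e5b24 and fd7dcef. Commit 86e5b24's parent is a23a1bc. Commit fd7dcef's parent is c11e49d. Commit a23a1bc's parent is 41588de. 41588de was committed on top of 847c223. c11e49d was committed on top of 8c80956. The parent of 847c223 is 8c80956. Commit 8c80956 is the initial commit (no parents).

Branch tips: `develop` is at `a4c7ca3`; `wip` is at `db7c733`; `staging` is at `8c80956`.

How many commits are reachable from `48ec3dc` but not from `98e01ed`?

1

Reachable from 48ec3dc: {41588de, 48ec3dc, 847c223, 86e5b24, 8c80956, 98e01ed, a23a1bc, c11e49d, fd7dcef}.
Reachable from 98e01ed: {41588de, 847c223, 86e5b24, 8c80956, 98e01ed, a23a1bc, c11e49d, fd7dcef}.
In 48ec3dc's history but not 98e01ed's: {48ec3dc} — 1 commit.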